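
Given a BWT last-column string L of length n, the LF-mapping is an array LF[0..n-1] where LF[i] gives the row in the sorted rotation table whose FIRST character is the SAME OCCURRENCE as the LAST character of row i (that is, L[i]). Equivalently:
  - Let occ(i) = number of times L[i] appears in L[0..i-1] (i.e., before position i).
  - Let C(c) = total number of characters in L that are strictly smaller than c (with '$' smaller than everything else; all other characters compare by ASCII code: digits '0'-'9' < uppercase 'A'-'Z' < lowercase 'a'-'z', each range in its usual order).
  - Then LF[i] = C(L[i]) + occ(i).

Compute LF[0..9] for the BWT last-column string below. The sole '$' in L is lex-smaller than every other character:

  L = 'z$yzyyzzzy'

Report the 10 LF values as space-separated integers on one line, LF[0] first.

Char counts: '$':1, 'y':4, 'z':5
C (first-col start): C('$')=0, C('y')=1, C('z')=5
L[0]='z': occ=0, LF[0]=C('z')+0=5+0=5
L[1]='$': occ=0, LF[1]=C('$')+0=0+0=0
L[2]='y': occ=0, LF[2]=C('y')+0=1+0=1
L[3]='z': occ=1, LF[3]=C('z')+1=5+1=6
L[4]='y': occ=1, LF[4]=C('y')+1=1+1=2
L[5]='y': occ=2, LF[5]=C('y')+2=1+2=3
L[6]='z': occ=2, LF[6]=C('z')+2=5+2=7
L[7]='z': occ=3, LF[7]=C('z')+3=5+3=8
L[8]='z': occ=4, LF[8]=C('z')+4=5+4=9
L[9]='y': occ=3, LF[9]=C('y')+3=1+3=4

Answer: 5 0 1 6 2 3 7 8 9 4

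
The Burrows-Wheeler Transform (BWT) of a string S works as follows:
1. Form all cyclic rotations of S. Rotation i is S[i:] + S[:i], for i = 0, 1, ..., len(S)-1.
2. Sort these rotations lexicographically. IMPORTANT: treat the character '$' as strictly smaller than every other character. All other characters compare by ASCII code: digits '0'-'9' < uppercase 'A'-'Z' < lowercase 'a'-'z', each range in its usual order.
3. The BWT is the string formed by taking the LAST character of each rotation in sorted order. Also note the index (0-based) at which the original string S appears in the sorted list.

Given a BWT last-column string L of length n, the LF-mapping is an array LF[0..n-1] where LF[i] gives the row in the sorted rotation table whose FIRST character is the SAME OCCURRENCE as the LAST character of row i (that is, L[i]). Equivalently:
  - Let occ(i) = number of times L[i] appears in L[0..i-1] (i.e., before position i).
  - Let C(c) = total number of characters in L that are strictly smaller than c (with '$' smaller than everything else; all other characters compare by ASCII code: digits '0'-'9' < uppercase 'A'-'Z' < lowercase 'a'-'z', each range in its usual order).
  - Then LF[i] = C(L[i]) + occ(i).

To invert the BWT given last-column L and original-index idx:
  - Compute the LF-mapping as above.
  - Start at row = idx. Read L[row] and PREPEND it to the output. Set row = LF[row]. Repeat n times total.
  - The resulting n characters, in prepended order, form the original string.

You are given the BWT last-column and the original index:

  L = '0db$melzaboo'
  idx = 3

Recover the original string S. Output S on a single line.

Answer: bamboozled0$

Derivation:
LF mapping: 1 5 3 0 8 6 7 11 2 4 9 10
Walk LF starting at row 3, prepending L[row]:
  step 1: row=3, L[3]='$', prepend. Next row=LF[3]=0
  step 2: row=0, L[0]='0', prepend. Next row=LF[0]=1
  step 3: row=1, L[1]='d', prepend. Next row=LF[1]=5
  step 4: row=5, L[5]='e', prepend. Next row=LF[5]=6
  step 5: row=6, L[6]='l', prepend. Next row=LF[6]=7
  step 6: row=7, L[7]='z', prepend. Next row=LF[7]=11
  step 7: row=11, L[11]='o', prepend. Next row=LF[11]=10
  step 8: row=10, L[10]='o', prepend. Next row=LF[10]=9
  step 9: row=9, L[9]='b', prepend. Next row=LF[9]=4
  step 10: row=4, L[4]='m', prepend. Next row=LF[4]=8
  step 11: row=8, L[8]='a', prepend. Next row=LF[8]=2
  step 12: row=2, L[2]='b', prepend. Next row=LF[2]=3
Reversed output: bamboozled0$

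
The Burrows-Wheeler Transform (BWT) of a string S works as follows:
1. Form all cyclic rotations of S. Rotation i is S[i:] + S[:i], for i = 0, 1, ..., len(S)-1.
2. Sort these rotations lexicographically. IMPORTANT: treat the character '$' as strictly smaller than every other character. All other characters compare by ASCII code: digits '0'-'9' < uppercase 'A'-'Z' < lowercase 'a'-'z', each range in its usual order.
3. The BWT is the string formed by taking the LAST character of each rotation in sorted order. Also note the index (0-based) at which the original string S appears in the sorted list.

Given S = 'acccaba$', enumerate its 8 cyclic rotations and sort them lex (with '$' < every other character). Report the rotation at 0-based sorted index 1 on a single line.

Answer: a$acccab

Derivation:
All 8 rotations (rotation i = S[i:]+S[:i]):
  rot[0] = acccaba$
  rot[1] = cccaba$a
  rot[2] = ccaba$ac
  rot[3] = caba$acc
  rot[4] = aba$accc
  rot[5] = ba$accca
  rot[6] = a$acccab
  rot[7] = $acccaba
Sorted (with $ < everything):
  sorted[0] = $acccaba
  sorted[1] = a$acccab
  sorted[2] = aba$accc
  sorted[3] = acccaba$
  sorted[4] = ba$accca
  sorted[5] = caba$acc
  sorted[6] = ccaba$ac
  sorted[7] = cccaba$a
sorted[1] = a$acccab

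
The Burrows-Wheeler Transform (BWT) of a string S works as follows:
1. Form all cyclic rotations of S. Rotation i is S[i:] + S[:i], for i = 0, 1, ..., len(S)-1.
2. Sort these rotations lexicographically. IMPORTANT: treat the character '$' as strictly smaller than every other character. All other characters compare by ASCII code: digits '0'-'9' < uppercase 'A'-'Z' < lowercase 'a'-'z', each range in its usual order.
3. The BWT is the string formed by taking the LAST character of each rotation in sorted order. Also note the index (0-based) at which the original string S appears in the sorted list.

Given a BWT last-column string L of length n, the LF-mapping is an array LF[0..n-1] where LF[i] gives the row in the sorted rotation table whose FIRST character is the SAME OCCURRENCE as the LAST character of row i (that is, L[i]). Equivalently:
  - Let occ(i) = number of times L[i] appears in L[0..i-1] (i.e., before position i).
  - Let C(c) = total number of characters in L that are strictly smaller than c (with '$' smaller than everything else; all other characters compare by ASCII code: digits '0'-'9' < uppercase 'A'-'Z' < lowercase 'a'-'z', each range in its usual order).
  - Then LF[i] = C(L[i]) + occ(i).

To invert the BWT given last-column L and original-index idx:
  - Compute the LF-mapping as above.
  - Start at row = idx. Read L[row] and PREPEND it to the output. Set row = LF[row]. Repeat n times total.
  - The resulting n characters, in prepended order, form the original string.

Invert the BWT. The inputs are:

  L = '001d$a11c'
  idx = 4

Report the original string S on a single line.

LF mapping: 1 2 3 8 0 6 4 5 7
Walk LF starting at row 4, prepending L[row]:
  step 1: row=4, L[4]='$', prepend. Next row=LF[4]=0
  step 2: row=0, L[0]='0', prepend. Next row=LF[0]=1
  step 3: row=1, L[1]='0', prepend. Next row=LF[1]=2
  step 4: row=2, L[2]='1', prepend. Next row=LF[2]=3
  step 5: row=3, L[3]='d', prepend. Next row=LF[3]=8
  step 6: row=8, L[8]='c', prepend. Next row=LF[8]=7
  step 7: row=7, L[7]='1', prepend. Next row=LF[7]=5
  step 8: row=5, L[5]='a', prepend. Next row=LF[5]=6
  step 9: row=6, L[6]='1', prepend. Next row=LF[6]=4
Reversed output: 1a1cd100$

Answer: 1a1cd100$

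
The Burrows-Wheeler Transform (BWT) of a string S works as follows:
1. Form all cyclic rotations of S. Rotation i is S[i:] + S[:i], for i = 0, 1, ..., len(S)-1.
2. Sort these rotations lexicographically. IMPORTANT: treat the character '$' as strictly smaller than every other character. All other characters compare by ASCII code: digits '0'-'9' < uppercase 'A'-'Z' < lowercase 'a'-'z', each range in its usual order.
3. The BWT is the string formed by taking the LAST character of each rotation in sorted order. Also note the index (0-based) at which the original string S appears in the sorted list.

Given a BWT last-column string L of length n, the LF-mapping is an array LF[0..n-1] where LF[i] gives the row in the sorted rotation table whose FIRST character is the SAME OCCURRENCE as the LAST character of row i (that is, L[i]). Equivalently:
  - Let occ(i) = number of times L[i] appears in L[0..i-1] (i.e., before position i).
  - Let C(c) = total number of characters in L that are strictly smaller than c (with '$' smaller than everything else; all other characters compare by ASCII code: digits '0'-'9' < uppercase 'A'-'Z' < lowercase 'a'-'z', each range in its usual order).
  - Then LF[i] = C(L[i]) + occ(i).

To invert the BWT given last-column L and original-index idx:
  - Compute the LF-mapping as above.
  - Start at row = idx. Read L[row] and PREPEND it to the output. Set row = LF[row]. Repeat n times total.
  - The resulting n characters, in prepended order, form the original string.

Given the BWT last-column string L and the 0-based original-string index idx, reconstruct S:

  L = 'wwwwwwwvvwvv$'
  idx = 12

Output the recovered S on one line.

Answer: wwvwwvwvwvww$

Derivation:
LF mapping: 5 6 7 8 9 10 11 1 2 12 3 4 0
Walk LF starting at row 12, prepending L[row]:
  step 1: row=12, L[12]='$', prepend. Next row=LF[12]=0
  step 2: row=0, L[0]='w', prepend. Next row=LF[0]=5
  step 3: row=5, L[5]='w', prepend. Next row=LF[5]=10
  step 4: row=10, L[10]='v', prepend. Next row=LF[10]=3
  step 5: row=3, L[3]='w', prepend. Next row=LF[3]=8
  step 6: row=8, L[8]='v', prepend. Next row=LF[8]=2
  step 7: row=2, L[2]='w', prepend. Next row=LF[2]=7
  step 8: row=7, L[7]='v', prepend. Next row=LF[7]=1
  step 9: row=1, L[1]='w', prepend. Next row=LF[1]=6
  step 10: row=6, L[6]='w', prepend. Next row=LF[6]=11
  step 11: row=11, L[11]='v', prepend. Next row=LF[11]=4
  step 12: row=4, L[4]='w', prepend. Next row=LF[4]=9
  step 13: row=9, L[9]='w', prepend. Next row=LF[9]=12
Reversed output: wwvwwvwvwvww$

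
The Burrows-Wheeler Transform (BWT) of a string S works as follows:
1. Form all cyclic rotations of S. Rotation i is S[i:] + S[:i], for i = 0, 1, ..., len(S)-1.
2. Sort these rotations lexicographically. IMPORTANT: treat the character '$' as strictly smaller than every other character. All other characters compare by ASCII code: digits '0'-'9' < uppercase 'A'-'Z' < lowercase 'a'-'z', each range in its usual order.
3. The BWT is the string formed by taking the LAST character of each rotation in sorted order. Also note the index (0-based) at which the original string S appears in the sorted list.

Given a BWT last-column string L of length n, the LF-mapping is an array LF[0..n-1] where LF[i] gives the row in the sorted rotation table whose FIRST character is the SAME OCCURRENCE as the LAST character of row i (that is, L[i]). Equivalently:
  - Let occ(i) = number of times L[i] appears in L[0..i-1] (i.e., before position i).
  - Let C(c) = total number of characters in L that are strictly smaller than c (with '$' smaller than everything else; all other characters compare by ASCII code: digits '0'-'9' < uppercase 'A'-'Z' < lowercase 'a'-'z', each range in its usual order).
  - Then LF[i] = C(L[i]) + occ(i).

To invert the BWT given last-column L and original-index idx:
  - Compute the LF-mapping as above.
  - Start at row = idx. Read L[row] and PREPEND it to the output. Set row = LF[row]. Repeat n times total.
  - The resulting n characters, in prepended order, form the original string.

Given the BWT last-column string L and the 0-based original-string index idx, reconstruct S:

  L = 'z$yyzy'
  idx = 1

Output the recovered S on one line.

LF mapping: 4 0 1 2 5 3
Walk LF starting at row 1, prepending L[row]:
  step 1: row=1, L[1]='$', prepend. Next row=LF[1]=0
  step 2: row=0, L[0]='z', prepend. Next row=LF[0]=4
  step 3: row=4, L[4]='z', prepend. Next row=LF[4]=5
  step 4: row=5, L[5]='y', prepend. Next row=LF[5]=3
  step 5: row=3, L[3]='y', prepend. Next row=LF[3]=2
  step 6: row=2, L[2]='y', prepend. Next row=LF[2]=1
Reversed output: yyyzz$

Answer: yyyzz$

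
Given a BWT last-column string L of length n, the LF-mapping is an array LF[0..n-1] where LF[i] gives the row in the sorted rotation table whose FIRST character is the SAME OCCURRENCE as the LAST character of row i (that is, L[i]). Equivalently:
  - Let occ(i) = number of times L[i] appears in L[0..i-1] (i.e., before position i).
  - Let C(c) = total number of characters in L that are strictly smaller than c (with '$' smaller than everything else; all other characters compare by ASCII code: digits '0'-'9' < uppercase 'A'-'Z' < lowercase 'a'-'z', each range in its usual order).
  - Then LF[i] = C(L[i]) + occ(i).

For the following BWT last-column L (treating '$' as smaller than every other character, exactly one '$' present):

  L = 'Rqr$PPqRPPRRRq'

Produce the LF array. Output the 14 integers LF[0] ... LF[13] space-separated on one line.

Answer: 5 10 13 0 1 2 11 6 3 4 7 8 9 12

Derivation:
Char counts: '$':1, 'P':4, 'R':5, 'q':3, 'r':1
C (first-col start): C('$')=0, C('P')=1, C('R')=5, C('q')=10, C('r')=13
L[0]='R': occ=0, LF[0]=C('R')+0=5+0=5
L[1]='q': occ=0, LF[1]=C('q')+0=10+0=10
L[2]='r': occ=0, LF[2]=C('r')+0=13+0=13
L[3]='$': occ=0, LF[3]=C('$')+0=0+0=0
L[4]='P': occ=0, LF[4]=C('P')+0=1+0=1
L[5]='P': occ=1, LF[5]=C('P')+1=1+1=2
L[6]='q': occ=1, LF[6]=C('q')+1=10+1=11
L[7]='R': occ=1, LF[7]=C('R')+1=5+1=6
L[8]='P': occ=2, LF[8]=C('P')+2=1+2=3
L[9]='P': occ=3, LF[9]=C('P')+3=1+3=4
L[10]='R': occ=2, LF[10]=C('R')+2=5+2=7
L[11]='R': occ=3, LF[11]=C('R')+3=5+3=8
L[12]='R': occ=4, LF[12]=C('R')+4=5+4=9
L[13]='q': occ=2, LF[13]=C('q')+2=10+2=12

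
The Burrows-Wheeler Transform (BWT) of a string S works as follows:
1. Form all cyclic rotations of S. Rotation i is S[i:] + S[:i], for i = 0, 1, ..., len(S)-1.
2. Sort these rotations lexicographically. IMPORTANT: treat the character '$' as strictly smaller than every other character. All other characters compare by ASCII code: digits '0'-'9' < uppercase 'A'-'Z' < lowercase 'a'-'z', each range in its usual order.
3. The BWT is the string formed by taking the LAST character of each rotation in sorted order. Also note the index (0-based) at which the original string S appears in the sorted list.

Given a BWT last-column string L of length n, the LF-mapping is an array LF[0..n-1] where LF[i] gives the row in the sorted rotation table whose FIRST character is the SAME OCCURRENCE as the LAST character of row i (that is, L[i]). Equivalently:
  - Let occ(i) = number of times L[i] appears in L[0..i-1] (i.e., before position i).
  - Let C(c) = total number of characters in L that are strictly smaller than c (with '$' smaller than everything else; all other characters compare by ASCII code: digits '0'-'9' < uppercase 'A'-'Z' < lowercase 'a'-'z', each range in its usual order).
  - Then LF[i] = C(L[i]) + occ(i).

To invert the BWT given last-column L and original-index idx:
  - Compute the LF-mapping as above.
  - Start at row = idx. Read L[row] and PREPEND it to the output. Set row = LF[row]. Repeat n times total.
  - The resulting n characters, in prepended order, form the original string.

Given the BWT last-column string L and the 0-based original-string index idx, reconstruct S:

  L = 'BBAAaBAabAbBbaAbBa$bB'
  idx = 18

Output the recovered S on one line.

LF mapping: 6 7 1 2 12 8 3 13 16 4 17 9 18 14 5 19 10 15 0 20 11
Walk LF starting at row 18, prepending L[row]:
  step 1: row=18, L[18]='$', prepend. Next row=LF[18]=0
  step 2: row=0, L[0]='B', prepend. Next row=LF[0]=6
  step 3: row=6, L[6]='A', prepend. Next row=LF[6]=3
  step 4: row=3, L[3]='A', prepend. Next row=LF[3]=2
  step 5: row=2, L[2]='A', prepend. Next row=LF[2]=1
  step 6: row=1, L[1]='B', prepend. Next row=LF[1]=7
  step 7: row=7, L[7]='a', prepend. Next row=LF[7]=13
  step 8: row=13, L[13]='a', prepend. Next row=LF[13]=14
  step 9: row=14, L[14]='A', prepend. Next row=LF[14]=5
  step 10: row=5, L[5]='B', prepend. Next row=LF[5]=8
  step 11: row=8, L[8]='b', prepend. Next row=LF[8]=16
  step 12: row=16, L[16]='B', prepend. Next row=LF[16]=10
  step 13: row=10, L[10]='b', prepend. Next row=LF[10]=17
  step 14: row=17, L[17]='a', prepend. Next row=LF[17]=15
  step 15: row=15, L[15]='b', prepend. Next row=LF[15]=19
  step 16: row=19, L[19]='b', prepend. Next row=LF[19]=20
  step 17: row=20, L[20]='B', prepend. Next row=LF[20]=11
  step 18: row=11, L[11]='B', prepend. Next row=LF[11]=9
  step 19: row=9, L[9]='A', prepend. Next row=LF[9]=4
  step 20: row=4, L[4]='a', prepend. Next row=LF[4]=12
  step 21: row=12, L[12]='b', prepend. Next row=LF[12]=18
Reversed output: baABBbbabBbBAaaBAAAB$

Answer: baABBbbabBbBAaaBAAAB$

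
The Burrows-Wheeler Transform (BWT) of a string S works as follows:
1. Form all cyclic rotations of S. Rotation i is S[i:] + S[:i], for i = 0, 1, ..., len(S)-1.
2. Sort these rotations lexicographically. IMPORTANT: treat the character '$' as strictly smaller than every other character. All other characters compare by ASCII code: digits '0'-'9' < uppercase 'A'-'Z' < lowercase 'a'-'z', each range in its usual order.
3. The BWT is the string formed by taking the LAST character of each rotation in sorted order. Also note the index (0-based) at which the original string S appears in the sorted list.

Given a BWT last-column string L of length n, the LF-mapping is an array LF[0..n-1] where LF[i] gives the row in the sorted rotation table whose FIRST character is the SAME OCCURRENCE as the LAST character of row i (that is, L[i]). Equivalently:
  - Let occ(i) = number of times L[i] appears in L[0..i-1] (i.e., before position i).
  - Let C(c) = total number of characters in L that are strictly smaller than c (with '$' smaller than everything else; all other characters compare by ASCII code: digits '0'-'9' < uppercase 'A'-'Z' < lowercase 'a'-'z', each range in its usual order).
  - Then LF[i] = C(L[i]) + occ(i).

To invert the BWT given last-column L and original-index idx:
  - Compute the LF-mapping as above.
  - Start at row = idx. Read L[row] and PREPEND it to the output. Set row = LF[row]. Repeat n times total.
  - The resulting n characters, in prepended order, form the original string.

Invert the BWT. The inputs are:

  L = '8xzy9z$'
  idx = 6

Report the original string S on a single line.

LF mapping: 1 3 5 4 2 6 0
Walk LF starting at row 6, prepending L[row]:
  step 1: row=6, L[6]='$', prepend. Next row=LF[6]=0
  step 2: row=0, L[0]='8', prepend. Next row=LF[0]=1
  step 3: row=1, L[1]='x', prepend. Next row=LF[1]=3
  step 4: row=3, L[3]='y', prepend. Next row=LF[3]=4
  step 5: row=4, L[4]='9', prepend. Next row=LF[4]=2
  step 6: row=2, L[2]='z', prepend. Next row=LF[2]=5
  step 7: row=5, L[5]='z', prepend. Next row=LF[5]=6
Reversed output: zz9yx8$

Answer: zz9yx8$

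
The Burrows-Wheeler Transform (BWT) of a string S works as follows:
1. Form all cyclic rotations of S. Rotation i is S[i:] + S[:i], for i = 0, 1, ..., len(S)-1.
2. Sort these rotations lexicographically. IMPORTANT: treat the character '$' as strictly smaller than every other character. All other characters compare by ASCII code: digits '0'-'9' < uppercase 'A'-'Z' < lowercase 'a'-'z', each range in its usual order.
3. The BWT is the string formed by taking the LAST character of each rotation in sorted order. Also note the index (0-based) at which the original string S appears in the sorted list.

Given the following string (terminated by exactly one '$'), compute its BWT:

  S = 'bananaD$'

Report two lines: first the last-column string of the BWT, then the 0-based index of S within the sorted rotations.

All 8 rotations (rotation i = S[i:]+S[:i]):
  rot[0] = bananaD$
  rot[1] = ananaD$b
  rot[2] = nanaD$ba
  rot[3] = anaD$ban
  rot[4] = naD$bana
  rot[5] = aD$banan
  rot[6] = D$banana
  rot[7] = $bananaD
Sorted (with $ < everything):
  sorted[0] = $bananaD  (last char: 'D')
  sorted[1] = D$banana  (last char: 'a')
  sorted[2] = aD$banan  (last char: 'n')
  sorted[3] = anaD$ban  (last char: 'n')
  sorted[4] = ananaD$b  (last char: 'b')
  sorted[5] = bananaD$  (last char: '$')
  sorted[6] = naD$bana  (last char: 'a')
  sorted[7] = nanaD$ba  (last char: 'a')
Last column: Dannb$aa
Original string S is at sorted index 5

Answer: Dannb$aa
5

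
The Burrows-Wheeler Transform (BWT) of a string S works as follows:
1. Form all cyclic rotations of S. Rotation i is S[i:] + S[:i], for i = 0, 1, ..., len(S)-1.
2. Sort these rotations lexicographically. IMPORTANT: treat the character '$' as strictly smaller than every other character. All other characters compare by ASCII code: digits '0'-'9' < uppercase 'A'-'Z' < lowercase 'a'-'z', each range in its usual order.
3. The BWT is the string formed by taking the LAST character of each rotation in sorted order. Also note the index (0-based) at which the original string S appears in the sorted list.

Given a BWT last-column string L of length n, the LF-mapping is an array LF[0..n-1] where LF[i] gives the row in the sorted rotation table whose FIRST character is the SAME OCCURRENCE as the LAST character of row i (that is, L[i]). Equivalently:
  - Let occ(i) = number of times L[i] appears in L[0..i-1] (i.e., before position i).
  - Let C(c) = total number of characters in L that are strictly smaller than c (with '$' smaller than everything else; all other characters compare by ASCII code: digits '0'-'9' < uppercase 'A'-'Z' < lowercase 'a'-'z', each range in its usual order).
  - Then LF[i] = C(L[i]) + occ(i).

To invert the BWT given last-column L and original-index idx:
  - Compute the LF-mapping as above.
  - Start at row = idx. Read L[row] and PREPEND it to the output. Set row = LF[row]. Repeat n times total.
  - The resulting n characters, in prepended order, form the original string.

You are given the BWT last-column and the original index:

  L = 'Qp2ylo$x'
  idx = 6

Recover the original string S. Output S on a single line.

Answer: xylop2Q$

Derivation:
LF mapping: 2 5 1 7 3 4 0 6
Walk LF starting at row 6, prepending L[row]:
  step 1: row=6, L[6]='$', prepend. Next row=LF[6]=0
  step 2: row=0, L[0]='Q', prepend. Next row=LF[0]=2
  step 3: row=2, L[2]='2', prepend. Next row=LF[2]=1
  step 4: row=1, L[1]='p', prepend. Next row=LF[1]=5
  step 5: row=5, L[5]='o', prepend. Next row=LF[5]=4
  step 6: row=4, L[4]='l', prepend. Next row=LF[4]=3
  step 7: row=3, L[3]='y', prepend. Next row=LF[3]=7
  step 8: row=7, L[7]='x', prepend. Next row=LF[7]=6
Reversed output: xylop2Q$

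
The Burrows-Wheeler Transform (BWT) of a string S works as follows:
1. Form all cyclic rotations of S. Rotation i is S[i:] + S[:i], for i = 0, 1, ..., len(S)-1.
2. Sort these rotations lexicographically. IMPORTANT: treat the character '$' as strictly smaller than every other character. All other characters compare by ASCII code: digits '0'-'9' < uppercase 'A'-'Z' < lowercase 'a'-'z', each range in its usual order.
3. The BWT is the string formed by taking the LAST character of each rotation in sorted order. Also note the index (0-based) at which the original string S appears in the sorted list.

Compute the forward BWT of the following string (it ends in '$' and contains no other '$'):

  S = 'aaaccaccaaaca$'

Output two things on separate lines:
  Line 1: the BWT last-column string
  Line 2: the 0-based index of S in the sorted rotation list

All 14 rotations (rotation i = S[i:]+S[:i]):
  rot[0] = aaaccaccaaaca$
  rot[1] = aaccaccaaaca$a
  rot[2] = accaccaaaca$aa
  rot[3] = ccaccaaaca$aaa
  rot[4] = caccaaaca$aaac
  rot[5] = accaaaca$aaacc
  rot[6] = ccaaaca$aaacca
  rot[7] = caaaca$aaaccac
  rot[8] = aaaca$aaaccacc
  rot[9] = aaca$aaaccacca
  rot[10] = aca$aaaccaccaa
  rot[11] = ca$aaaccaccaaa
  rot[12] = a$aaaccaccaaac
  rot[13] = $aaaccaccaaaca
Sorted (with $ < everything):
  sorted[0] = $aaaccaccaaaca  (last char: 'a')
  sorted[1] = a$aaaccaccaaac  (last char: 'c')
  sorted[2] = aaaca$aaaccacc  (last char: 'c')
  sorted[3] = aaaccaccaaaca$  (last char: '$')
  sorted[4] = aaca$aaaccacca  (last char: 'a')
  sorted[5] = aaccaccaaaca$a  (last char: 'a')
  sorted[6] = aca$aaaccaccaa  (last char: 'a')
  sorted[7] = accaaaca$aaacc  (last char: 'c')
  sorted[8] = accaccaaaca$aa  (last char: 'a')
  sorted[9] = ca$aaaccaccaaa  (last char: 'a')
  sorted[10] = caaaca$aaaccac  (last char: 'c')
  sorted[11] = caccaaaca$aaac  (last char: 'c')
  sorted[12] = ccaaaca$aaacca  (last char: 'a')
  sorted[13] = ccaccaaaca$aaa  (last char: 'a')
Last column: acc$aaacaaccaa
Original string S is at sorted index 3

Answer: acc$aaacaaccaa
3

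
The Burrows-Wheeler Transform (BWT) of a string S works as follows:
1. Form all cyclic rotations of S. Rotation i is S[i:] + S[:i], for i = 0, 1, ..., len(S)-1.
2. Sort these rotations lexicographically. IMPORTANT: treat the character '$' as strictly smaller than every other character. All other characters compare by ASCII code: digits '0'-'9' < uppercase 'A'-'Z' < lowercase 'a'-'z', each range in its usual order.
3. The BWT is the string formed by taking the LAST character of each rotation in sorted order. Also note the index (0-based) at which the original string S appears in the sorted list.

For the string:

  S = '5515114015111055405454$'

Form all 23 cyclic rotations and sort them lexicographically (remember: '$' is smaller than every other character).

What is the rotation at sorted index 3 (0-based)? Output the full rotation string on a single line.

Answer: 055405454$5515114015111

Derivation:
All 23 rotations (rotation i = S[i:]+S[:i]):
  rot[0] = 5515114015111055405454$
  rot[1] = 515114015111055405454$5
  rot[2] = 15114015111055405454$55
  rot[3] = 5114015111055405454$551
  rot[4] = 114015111055405454$5515
  rot[5] = 14015111055405454$55151
  rot[6] = 4015111055405454$551511
  rot[7] = 015111055405454$5515114
  rot[8] = 15111055405454$55151140
  rot[9] = 5111055405454$551511401
  rot[10] = 111055405454$5515114015
  rot[11] = 11055405454$55151140151
  rot[12] = 1055405454$551511401511
  rot[13] = 055405454$5515114015111
  rot[14] = 55405454$55151140151110
  rot[15] = 5405454$551511401511105
  rot[16] = 405454$5515114015111055
  rot[17] = 05454$55151140151110554
  rot[18] = 5454$551511401511105540
  rot[19] = 454$5515114015111055405
  rot[20] = 54$55151140151110554054
  rot[21] = 4$551511401511105540545
  rot[22] = $5515114015111055405454
Sorted (with $ < everything):
  sorted[0] = $5515114015111055405454
  sorted[1] = 015111055405454$5515114
  sorted[2] = 05454$55151140151110554
  sorted[3] = 055405454$5515114015111
  sorted[4] = 1055405454$551511401511
  sorted[5] = 11055405454$55151140151
  sorted[6] = 111055405454$5515114015
  sorted[7] = 114015111055405454$5515
  sorted[8] = 14015111055405454$55151
  sorted[9] = 15111055405454$55151140
  sorted[10] = 15114015111055405454$55
  sorted[11] = 4$551511401511105540545
  sorted[12] = 4015111055405454$551511
  sorted[13] = 405454$5515114015111055
  sorted[14] = 454$5515114015111055405
  sorted[15] = 5111055405454$551511401
  sorted[16] = 5114015111055405454$551
  sorted[17] = 515114015111055405454$5
  sorted[18] = 54$55151140151110554054
  sorted[19] = 5405454$551511401511105
  sorted[20] = 5454$551511401511105540
  sorted[21] = 5515114015111055405454$
  sorted[22] = 55405454$55151140151110
sorted[3] = 055405454$5515114015111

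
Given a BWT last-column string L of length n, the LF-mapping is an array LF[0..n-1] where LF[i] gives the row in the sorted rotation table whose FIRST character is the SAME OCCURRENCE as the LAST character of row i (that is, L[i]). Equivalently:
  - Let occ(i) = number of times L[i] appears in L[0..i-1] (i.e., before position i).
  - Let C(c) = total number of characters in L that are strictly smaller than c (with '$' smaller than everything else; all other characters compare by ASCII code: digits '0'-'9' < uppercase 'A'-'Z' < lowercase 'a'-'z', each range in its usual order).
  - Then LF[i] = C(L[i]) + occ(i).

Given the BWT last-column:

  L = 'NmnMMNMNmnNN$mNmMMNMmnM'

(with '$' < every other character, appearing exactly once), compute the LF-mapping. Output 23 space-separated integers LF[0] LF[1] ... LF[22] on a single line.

Answer: 8 15 20 1 2 9 3 10 16 21 11 12 0 17 13 18 4 5 14 6 19 22 7

Derivation:
Char counts: '$':1, 'M':7, 'N':7, 'm':5, 'n':3
C (first-col start): C('$')=0, C('M')=1, C('N')=8, C('m')=15, C('n')=20
L[0]='N': occ=0, LF[0]=C('N')+0=8+0=8
L[1]='m': occ=0, LF[1]=C('m')+0=15+0=15
L[2]='n': occ=0, LF[2]=C('n')+0=20+0=20
L[3]='M': occ=0, LF[3]=C('M')+0=1+0=1
L[4]='M': occ=1, LF[4]=C('M')+1=1+1=2
L[5]='N': occ=1, LF[5]=C('N')+1=8+1=9
L[6]='M': occ=2, LF[6]=C('M')+2=1+2=3
L[7]='N': occ=2, LF[7]=C('N')+2=8+2=10
L[8]='m': occ=1, LF[8]=C('m')+1=15+1=16
L[9]='n': occ=1, LF[9]=C('n')+1=20+1=21
L[10]='N': occ=3, LF[10]=C('N')+3=8+3=11
L[11]='N': occ=4, LF[11]=C('N')+4=8+4=12
L[12]='$': occ=0, LF[12]=C('$')+0=0+0=0
L[13]='m': occ=2, LF[13]=C('m')+2=15+2=17
L[14]='N': occ=5, LF[14]=C('N')+5=8+5=13
L[15]='m': occ=3, LF[15]=C('m')+3=15+3=18
L[16]='M': occ=3, LF[16]=C('M')+3=1+3=4
L[17]='M': occ=4, LF[17]=C('M')+4=1+4=5
L[18]='N': occ=6, LF[18]=C('N')+6=8+6=14
L[19]='M': occ=5, LF[19]=C('M')+5=1+5=6
L[20]='m': occ=4, LF[20]=C('m')+4=15+4=19
L[21]='n': occ=2, LF[21]=C('n')+2=20+2=22
L[22]='M': occ=6, LF[22]=C('M')+6=1+6=7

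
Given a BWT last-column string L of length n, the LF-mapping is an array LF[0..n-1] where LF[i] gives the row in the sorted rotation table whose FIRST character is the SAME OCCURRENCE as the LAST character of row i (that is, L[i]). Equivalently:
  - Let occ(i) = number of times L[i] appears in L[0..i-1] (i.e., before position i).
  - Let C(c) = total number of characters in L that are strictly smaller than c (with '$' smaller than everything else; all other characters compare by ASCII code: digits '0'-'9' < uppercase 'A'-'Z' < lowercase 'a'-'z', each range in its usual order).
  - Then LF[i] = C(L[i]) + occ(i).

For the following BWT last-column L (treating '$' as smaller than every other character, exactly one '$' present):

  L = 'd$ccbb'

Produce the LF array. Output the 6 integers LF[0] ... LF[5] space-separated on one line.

Char counts: '$':1, 'b':2, 'c':2, 'd':1
C (first-col start): C('$')=0, C('b')=1, C('c')=3, C('d')=5
L[0]='d': occ=0, LF[0]=C('d')+0=5+0=5
L[1]='$': occ=0, LF[1]=C('$')+0=0+0=0
L[2]='c': occ=0, LF[2]=C('c')+0=3+0=3
L[3]='c': occ=1, LF[3]=C('c')+1=3+1=4
L[4]='b': occ=0, LF[4]=C('b')+0=1+0=1
L[5]='b': occ=1, LF[5]=C('b')+1=1+1=2

Answer: 5 0 3 4 1 2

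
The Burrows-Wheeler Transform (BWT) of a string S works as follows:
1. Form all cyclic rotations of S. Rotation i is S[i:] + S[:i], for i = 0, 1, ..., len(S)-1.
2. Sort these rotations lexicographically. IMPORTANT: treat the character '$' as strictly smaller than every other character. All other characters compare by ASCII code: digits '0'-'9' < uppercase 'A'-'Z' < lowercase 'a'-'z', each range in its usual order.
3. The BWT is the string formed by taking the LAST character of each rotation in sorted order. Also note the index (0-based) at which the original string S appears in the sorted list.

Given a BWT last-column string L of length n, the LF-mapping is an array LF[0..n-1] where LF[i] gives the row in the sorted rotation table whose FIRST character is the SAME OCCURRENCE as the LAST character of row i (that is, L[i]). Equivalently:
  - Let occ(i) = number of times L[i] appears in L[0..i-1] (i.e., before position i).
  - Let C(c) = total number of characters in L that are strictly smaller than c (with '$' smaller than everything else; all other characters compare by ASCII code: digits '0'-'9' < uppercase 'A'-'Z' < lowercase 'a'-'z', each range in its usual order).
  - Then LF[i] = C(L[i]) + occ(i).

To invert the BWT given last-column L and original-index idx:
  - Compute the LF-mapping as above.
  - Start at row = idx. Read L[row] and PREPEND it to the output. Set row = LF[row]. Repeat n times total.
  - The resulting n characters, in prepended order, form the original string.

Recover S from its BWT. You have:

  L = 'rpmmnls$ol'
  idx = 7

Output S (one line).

Answer: plnmmlsor$

Derivation:
LF mapping: 8 7 3 4 5 1 9 0 6 2
Walk LF starting at row 7, prepending L[row]:
  step 1: row=7, L[7]='$', prepend. Next row=LF[7]=0
  step 2: row=0, L[0]='r', prepend. Next row=LF[0]=8
  step 3: row=8, L[8]='o', prepend. Next row=LF[8]=6
  step 4: row=6, L[6]='s', prepend. Next row=LF[6]=9
  step 5: row=9, L[9]='l', prepend. Next row=LF[9]=2
  step 6: row=2, L[2]='m', prepend. Next row=LF[2]=3
  step 7: row=3, L[3]='m', prepend. Next row=LF[3]=4
  step 8: row=4, L[4]='n', prepend. Next row=LF[4]=5
  step 9: row=5, L[5]='l', prepend. Next row=LF[5]=1
  step 10: row=1, L[1]='p', prepend. Next row=LF[1]=7
Reversed output: plnmmlsor$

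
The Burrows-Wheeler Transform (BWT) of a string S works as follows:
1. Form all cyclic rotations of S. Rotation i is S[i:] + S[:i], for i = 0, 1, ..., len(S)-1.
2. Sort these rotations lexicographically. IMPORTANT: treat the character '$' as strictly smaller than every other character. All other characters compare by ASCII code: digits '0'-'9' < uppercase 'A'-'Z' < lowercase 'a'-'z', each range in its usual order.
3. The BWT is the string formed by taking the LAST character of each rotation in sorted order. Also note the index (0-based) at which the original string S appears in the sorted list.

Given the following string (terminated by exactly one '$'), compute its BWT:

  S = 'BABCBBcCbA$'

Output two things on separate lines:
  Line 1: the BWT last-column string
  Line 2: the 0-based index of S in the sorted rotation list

All 11 rotations (rotation i = S[i:]+S[:i]):
  rot[0] = BABCBBcCbA$
  rot[1] = ABCBBcCbA$B
  rot[2] = BCBBcCbA$BA
  rot[3] = CBBcCbA$BAB
  rot[4] = BBcCbA$BABC
  rot[5] = BcCbA$BABCB
  rot[6] = cCbA$BABCBB
  rot[7] = CbA$BABCBBc
  rot[8] = bA$BABCBBcC
  rot[9] = A$BABCBBcCb
  rot[10] = $BABCBBcCbA
Sorted (with $ < everything):
  sorted[0] = $BABCBBcCbA  (last char: 'A')
  sorted[1] = A$BABCBBcCb  (last char: 'b')
  sorted[2] = ABCBBcCbA$B  (last char: 'B')
  sorted[3] = BABCBBcCbA$  (last char: '$')
  sorted[4] = BBcCbA$BABC  (last char: 'C')
  sorted[5] = BCBBcCbA$BA  (last char: 'A')
  sorted[6] = BcCbA$BABCB  (last char: 'B')
  sorted[7] = CBBcCbA$BAB  (last char: 'B')
  sorted[8] = CbA$BABCBBc  (last char: 'c')
  sorted[9] = bA$BABCBBcC  (last char: 'C')
  sorted[10] = cCbA$BABCBB  (last char: 'B')
Last column: AbB$CABBcCB
Original string S is at sorted index 3

Answer: AbB$CABBcCB
3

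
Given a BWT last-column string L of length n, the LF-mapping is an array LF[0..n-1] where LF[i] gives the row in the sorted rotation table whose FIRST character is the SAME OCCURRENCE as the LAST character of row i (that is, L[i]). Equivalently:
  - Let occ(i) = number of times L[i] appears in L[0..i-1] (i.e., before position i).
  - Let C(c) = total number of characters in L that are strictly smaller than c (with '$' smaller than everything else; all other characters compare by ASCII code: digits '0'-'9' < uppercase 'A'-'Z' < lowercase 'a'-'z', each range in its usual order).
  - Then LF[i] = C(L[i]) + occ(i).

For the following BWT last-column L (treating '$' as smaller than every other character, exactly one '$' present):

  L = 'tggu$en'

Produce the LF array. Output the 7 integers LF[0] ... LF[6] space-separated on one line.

Char counts: '$':1, 'e':1, 'g':2, 'n':1, 't':1, 'u':1
C (first-col start): C('$')=0, C('e')=1, C('g')=2, C('n')=4, C('t')=5, C('u')=6
L[0]='t': occ=0, LF[0]=C('t')+0=5+0=5
L[1]='g': occ=0, LF[1]=C('g')+0=2+0=2
L[2]='g': occ=1, LF[2]=C('g')+1=2+1=3
L[3]='u': occ=0, LF[3]=C('u')+0=6+0=6
L[4]='$': occ=0, LF[4]=C('$')+0=0+0=0
L[5]='e': occ=0, LF[5]=C('e')+0=1+0=1
L[6]='n': occ=0, LF[6]=C('n')+0=4+0=4

Answer: 5 2 3 6 0 1 4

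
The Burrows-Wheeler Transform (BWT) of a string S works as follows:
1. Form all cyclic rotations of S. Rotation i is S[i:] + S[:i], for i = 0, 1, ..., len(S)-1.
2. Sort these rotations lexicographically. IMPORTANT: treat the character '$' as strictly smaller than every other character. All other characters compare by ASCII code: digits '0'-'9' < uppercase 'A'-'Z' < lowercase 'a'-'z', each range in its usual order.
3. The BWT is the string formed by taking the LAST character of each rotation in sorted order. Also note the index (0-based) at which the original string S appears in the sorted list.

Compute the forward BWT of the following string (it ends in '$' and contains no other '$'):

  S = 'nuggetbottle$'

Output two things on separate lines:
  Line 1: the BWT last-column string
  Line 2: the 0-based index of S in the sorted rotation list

Answer: etlggut$beton
7

Derivation:
All 13 rotations (rotation i = S[i:]+S[:i]):
  rot[0] = nuggetbottle$
  rot[1] = uggetbottle$n
  rot[2] = ggetbottle$nu
  rot[3] = getbottle$nug
  rot[4] = etbottle$nugg
  rot[5] = tbottle$nugge
  rot[6] = bottle$nugget
  rot[7] = ottle$nuggetb
  rot[8] = ttle$nuggetbo
  rot[9] = tle$nuggetbot
  rot[10] = le$nuggetbott
  rot[11] = e$nuggetbottl
  rot[12] = $nuggetbottle
Sorted (with $ < everything):
  sorted[0] = $nuggetbottle  (last char: 'e')
  sorted[1] = bottle$nugget  (last char: 't')
  sorted[2] = e$nuggetbottl  (last char: 'l')
  sorted[3] = etbottle$nugg  (last char: 'g')
  sorted[4] = getbottle$nug  (last char: 'g')
  sorted[5] = ggetbottle$nu  (last char: 'u')
  sorted[6] = le$nuggetbott  (last char: 't')
  sorted[7] = nuggetbottle$  (last char: '$')
  sorted[8] = ottle$nuggetb  (last char: 'b')
  sorted[9] = tbottle$nugge  (last char: 'e')
  sorted[10] = tle$nuggetbot  (last char: 't')
  sorted[11] = ttle$nuggetbo  (last char: 'o')
  sorted[12] = uggetbottle$n  (last char: 'n')
Last column: etlggut$beton
Original string S is at sorted index 7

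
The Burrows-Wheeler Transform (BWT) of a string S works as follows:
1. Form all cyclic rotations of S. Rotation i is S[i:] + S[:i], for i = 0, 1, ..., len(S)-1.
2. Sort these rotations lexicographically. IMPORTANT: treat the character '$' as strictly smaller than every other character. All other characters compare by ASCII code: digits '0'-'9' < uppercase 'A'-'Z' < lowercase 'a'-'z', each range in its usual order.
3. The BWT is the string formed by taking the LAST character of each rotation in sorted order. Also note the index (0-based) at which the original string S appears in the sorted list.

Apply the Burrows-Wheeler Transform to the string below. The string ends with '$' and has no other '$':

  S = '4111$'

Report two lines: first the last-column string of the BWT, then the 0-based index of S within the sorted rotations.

Answer: 1114$
4

Derivation:
All 5 rotations (rotation i = S[i:]+S[:i]):
  rot[0] = 4111$
  rot[1] = 111$4
  rot[2] = 11$41
  rot[3] = 1$411
  rot[4] = $4111
Sorted (with $ < everything):
  sorted[0] = $4111  (last char: '1')
  sorted[1] = 1$411  (last char: '1')
  sorted[2] = 11$41  (last char: '1')
  sorted[3] = 111$4  (last char: '4')
  sorted[4] = 4111$  (last char: '$')
Last column: 1114$
Original string S is at sorted index 4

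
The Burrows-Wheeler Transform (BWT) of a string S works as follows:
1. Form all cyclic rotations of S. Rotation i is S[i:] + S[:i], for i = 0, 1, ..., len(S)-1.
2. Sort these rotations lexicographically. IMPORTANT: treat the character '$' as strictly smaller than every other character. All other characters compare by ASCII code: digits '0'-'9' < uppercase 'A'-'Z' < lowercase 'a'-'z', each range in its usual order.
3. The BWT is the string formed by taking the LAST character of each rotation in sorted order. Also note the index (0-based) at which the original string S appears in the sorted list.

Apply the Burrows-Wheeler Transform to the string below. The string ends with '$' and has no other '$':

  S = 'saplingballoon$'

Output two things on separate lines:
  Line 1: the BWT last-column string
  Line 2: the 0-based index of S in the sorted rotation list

All 15 rotations (rotation i = S[i:]+S[:i]):
  rot[0] = saplingballoon$
  rot[1] = aplingballoon$s
  rot[2] = plingballoon$sa
  rot[3] = lingballoon$sap
  rot[4] = ingballoon$sapl
  rot[5] = ngballoon$sapli
  rot[6] = gballoon$saplin
  rot[7] = balloon$sapling
  rot[8] = alloon$saplingb
  rot[9] = lloon$saplingba
  rot[10] = loon$saplingbal
  rot[11] = oon$saplingball
  rot[12] = on$saplingballo
  rot[13] = n$saplingballoo
  rot[14] = $saplingballoon
Sorted (with $ < everything):
  sorted[0] = $saplingballoon  (last char: 'n')
  sorted[1] = alloon$saplingb  (last char: 'b')
  sorted[2] = aplingballoon$s  (last char: 's')
  sorted[3] = balloon$sapling  (last char: 'g')
  sorted[4] = gballoon$saplin  (last char: 'n')
  sorted[5] = ingballoon$sapl  (last char: 'l')
  sorted[6] = lingballoon$sap  (last char: 'p')
  sorted[7] = lloon$saplingba  (last char: 'a')
  sorted[8] = loon$saplingbal  (last char: 'l')
  sorted[9] = n$saplingballoo  (last char: 'o')
  sorted[10] = ngballoon$sapli  (last char: 'i')
  sorted[11] = on$saplingballo  (last char: 'o')
  sorted[12] = oon$saplingball  (last char: 'l')
  sorted[13] = plingballoon$sa  (last char: 'a')
  sorted[14] = saplingballoon$  (last char: '$')
Last column: nbsgnlpaloiola$
Original string S is at sorted index 14

Answer: nbsgnlpaloiola$
14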